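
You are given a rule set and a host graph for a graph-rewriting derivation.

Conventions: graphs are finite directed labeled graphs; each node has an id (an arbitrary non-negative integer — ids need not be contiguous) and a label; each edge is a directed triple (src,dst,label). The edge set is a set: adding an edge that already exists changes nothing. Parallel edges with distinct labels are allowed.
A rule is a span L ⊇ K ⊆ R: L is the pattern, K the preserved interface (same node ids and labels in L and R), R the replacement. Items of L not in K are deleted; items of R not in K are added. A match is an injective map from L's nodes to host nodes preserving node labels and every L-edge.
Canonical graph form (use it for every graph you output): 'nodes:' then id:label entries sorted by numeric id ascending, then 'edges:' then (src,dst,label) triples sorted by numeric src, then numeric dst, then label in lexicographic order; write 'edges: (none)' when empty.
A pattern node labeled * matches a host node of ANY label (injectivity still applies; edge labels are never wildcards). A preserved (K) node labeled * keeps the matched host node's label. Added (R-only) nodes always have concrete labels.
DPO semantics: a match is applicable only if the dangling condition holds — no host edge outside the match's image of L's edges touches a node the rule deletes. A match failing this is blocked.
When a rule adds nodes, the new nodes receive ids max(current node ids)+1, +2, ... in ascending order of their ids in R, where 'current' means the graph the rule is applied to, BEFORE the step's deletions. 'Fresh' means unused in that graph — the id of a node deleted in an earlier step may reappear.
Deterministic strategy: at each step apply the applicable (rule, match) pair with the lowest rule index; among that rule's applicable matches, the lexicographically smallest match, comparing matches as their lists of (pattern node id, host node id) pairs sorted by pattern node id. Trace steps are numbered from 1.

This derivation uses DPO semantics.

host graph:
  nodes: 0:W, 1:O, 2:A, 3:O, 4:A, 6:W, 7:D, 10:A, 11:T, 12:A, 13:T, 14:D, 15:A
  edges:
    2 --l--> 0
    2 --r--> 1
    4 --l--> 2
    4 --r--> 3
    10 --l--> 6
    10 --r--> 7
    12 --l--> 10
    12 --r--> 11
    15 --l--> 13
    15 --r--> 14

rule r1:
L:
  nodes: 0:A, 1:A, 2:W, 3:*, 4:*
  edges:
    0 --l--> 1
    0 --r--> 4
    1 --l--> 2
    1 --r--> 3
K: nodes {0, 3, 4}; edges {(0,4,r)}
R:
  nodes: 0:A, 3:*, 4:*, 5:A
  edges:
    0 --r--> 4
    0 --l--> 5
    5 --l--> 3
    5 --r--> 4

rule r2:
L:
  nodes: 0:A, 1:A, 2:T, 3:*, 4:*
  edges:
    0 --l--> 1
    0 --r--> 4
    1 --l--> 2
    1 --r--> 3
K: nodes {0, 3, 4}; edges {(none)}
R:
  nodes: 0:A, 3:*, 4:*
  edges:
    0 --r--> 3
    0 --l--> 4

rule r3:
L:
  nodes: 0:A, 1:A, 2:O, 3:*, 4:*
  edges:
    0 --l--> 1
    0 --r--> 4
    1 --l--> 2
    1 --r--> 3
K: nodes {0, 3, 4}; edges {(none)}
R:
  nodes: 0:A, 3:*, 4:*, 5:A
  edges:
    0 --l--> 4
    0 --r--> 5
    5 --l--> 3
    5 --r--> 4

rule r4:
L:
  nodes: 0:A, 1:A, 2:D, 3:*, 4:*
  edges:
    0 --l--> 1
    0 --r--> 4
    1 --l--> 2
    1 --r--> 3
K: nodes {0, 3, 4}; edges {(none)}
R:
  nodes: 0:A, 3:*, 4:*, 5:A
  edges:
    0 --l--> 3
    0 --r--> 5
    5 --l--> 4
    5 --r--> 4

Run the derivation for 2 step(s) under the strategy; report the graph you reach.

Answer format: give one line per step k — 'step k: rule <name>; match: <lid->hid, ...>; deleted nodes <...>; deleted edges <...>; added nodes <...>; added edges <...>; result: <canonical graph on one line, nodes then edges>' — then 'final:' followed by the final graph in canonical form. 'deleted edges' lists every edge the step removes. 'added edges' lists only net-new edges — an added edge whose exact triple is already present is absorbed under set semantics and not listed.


step 1: rule r1; match: 0->4, 1->2, 2->0, 3->1, 4->3; deleted nodes 0, 2; deleted edges (2,0,l); (2,1,r); (4,2,l); added nodes 16; added edges (4,16,l); (16,1,l); (16,3,r); result: nodes: 1:O, 3:O, 4:A, 6:W, 7:D, 10:A, 11:T, 12:A, 13:T, 14:D, 15:A, 16:A edges: (4,3,r); (4,16,l); (10,6,l); (10,7,r); (12,10,l); (12,11,r); (15,13,l); (15,14,r); (16,1,l); (16,3,r)
step 2: rule r1; match: 0->12, 1->10, 2->6, 3->7, 4->11; deleted nodes 6, 10; deleted edges (10,6,l); (10,7,r); (12,10,l); added nodes 17; added edges (12,17,l); (17,7,l); (17,11,r); result: nodes: 1:O, 3:O, 4:A, 7:D, 11:T, 12:A, 13:T, 14:D, 15:A, 16:A, 17:A edges: (4,3,r); (4,16,l); (12,11,r); (12,17,l); (15,13,l); (15,14,r); (16,1,l); (16,3,r); (17,7,l); (17,11,r)
final:
nodes: 1:O, 3:O, 4:A, 7:D, 11:T, 12:A, 13:T, 14:D, 15:A, 16:A, 17:A
edges: (4,3,r); (4,16,l); (12,11,r); (12,17,l); (15,13,l); (15,14,r); (16,1,l); (16,3,r); (17,7,l); (17,11,r)


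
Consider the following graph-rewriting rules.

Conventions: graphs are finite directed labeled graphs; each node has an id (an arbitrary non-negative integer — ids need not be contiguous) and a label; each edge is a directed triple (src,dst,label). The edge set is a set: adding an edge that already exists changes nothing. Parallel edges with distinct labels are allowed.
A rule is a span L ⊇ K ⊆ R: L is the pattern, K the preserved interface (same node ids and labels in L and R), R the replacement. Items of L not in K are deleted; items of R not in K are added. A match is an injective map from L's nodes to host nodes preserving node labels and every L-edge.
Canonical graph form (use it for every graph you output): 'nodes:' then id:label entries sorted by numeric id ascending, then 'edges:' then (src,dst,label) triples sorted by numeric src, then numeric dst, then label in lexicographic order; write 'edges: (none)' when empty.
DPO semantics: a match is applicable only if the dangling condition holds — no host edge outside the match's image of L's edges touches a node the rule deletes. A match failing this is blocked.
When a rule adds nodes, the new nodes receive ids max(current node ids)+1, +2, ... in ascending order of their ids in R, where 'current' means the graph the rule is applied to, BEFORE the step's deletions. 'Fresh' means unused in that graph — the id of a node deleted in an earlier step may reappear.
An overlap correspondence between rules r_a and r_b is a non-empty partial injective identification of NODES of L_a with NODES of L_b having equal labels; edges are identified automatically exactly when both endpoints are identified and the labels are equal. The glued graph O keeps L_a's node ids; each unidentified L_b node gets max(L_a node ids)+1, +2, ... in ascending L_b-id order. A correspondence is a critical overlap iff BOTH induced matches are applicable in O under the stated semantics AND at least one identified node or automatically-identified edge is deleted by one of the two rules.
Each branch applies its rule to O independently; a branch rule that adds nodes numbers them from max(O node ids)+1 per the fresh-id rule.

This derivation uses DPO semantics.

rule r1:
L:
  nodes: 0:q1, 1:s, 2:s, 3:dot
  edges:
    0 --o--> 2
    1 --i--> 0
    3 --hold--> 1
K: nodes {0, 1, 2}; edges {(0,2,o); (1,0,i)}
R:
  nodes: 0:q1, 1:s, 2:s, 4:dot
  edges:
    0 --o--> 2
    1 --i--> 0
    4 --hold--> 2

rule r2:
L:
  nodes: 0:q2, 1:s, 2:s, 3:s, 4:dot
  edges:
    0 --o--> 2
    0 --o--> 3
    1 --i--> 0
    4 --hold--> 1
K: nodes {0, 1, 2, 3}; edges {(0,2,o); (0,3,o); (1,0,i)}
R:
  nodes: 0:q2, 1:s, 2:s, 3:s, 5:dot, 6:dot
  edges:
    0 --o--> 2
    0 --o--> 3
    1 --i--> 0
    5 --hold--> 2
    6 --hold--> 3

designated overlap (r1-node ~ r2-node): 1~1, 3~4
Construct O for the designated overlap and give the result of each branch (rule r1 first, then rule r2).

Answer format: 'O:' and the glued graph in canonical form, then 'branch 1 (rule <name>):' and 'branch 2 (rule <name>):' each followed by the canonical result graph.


O:
nodes: 0:q1, 1:s, 2:s, 3:dot, 4:q2, 5:s, 6:s
edges: (0,2,o); (1,0,i); (1,4,i); (3,1,hold); (4,5,o); (4,6,o)
branch 1 (rule r1):
nodes: 0:q1, 1:s, 2:s, 4:q2, 5:s, 6:s, 7:dot
edges: (0,2,o); (1,0,i); (1,4,i); (4,5,o); (4,6,o); (7,2,hold)
branch 2 (rule r2):
nodes: 0:q1, 1:s, 2:s, 4:q2, 5:s, 6:s, 7:dot, 8:dot
edges: (0,2,o); (1,0,i); (1,4,i); (4,5,o); (4,6,o); (7,5,hold); (8,6,hold)


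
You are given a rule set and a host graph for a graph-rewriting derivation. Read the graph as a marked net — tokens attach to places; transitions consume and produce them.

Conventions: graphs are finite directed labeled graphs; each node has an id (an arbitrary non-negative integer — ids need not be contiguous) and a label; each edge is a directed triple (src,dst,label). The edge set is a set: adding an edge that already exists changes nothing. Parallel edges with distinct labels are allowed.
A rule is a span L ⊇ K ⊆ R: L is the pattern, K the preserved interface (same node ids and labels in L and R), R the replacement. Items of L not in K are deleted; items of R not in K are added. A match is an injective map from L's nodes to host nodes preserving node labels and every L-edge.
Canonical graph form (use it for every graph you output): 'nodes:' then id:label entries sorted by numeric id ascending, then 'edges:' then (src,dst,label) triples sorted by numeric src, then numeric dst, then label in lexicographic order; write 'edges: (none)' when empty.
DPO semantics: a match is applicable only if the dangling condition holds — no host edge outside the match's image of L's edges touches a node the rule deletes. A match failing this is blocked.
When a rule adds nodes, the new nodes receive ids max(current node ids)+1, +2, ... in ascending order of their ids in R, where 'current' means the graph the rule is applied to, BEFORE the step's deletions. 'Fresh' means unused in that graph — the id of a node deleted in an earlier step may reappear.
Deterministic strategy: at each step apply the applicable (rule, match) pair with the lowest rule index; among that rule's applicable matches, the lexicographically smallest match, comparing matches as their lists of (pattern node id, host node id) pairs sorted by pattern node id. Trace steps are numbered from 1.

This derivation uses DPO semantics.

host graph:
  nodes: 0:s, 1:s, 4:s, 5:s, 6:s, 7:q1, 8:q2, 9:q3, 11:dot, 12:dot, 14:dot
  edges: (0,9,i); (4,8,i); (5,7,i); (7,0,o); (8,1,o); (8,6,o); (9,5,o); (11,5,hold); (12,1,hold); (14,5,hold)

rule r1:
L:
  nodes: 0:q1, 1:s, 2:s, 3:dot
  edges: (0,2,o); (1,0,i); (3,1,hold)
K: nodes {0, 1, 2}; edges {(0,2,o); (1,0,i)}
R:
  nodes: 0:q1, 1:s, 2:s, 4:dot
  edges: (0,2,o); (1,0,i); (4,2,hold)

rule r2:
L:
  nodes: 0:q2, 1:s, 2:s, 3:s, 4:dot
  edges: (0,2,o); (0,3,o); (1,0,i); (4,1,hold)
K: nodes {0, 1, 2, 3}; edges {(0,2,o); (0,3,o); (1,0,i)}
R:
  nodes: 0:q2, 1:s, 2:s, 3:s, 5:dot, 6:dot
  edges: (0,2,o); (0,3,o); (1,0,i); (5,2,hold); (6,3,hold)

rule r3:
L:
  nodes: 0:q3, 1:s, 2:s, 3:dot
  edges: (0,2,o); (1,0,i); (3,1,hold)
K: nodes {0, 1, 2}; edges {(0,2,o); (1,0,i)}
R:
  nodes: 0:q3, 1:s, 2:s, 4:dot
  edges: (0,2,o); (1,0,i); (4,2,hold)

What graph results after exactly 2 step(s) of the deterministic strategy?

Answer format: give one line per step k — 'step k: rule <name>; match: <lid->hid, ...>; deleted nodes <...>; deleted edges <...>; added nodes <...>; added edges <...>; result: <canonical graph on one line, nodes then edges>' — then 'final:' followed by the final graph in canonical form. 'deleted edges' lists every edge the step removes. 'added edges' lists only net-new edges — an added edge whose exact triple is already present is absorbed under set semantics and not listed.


step 1: rule r1; match: 0->7, 1->5, 2->0, 3->11; deleted nodes 11; deleted edges (11,5,hold); added nodes 15; added edges (15,0,hold); result: nodes: 0:s, 1:s, 4:s, 5:s, 6:s, 7:q1, 8:q2, 9:q3, 12:dot, 14:dot, 15:dot edges: (0,9,i); (4,8,i); (5,7,i); (7,0,o); (8,1,o); (8,6,o); (9,5,o); (12,1,hold); (14,5,hold); (15,0,hold)
step 2: rule r1; match: 0->7, 1->5, 2->0, 3->14; deleted nodes 14; deleted edges (14,5,hold); added nodes 16; added edges (16,0,hold); result: nodes: 0:s, 1:s, 4:s, 5:s, 6:s, 7:q1, 8:q2, 9:q3, 12:dot, 15:dot, 16:dot edges: (0,9,i); (4,8,i); (5,7,i); (7,0,o); (8,1,o); (8,6,o); (9,5,o); (12,1,hold); (15,0,hold); (16,0,hold)
final:
nodes: 0:s, 1:s, 4:s, 5:s, 6:s, 7:q1, 8:q2, 9:q3, 12:dot, 15:dot, 16:dot
edges: (0,9,i); (4,8,i); (5,7,i); (7,0,o); (8,1,o); (8,6,o); (9,5,o); (12,1,hold); (15,0,hold); (16,0,hold)


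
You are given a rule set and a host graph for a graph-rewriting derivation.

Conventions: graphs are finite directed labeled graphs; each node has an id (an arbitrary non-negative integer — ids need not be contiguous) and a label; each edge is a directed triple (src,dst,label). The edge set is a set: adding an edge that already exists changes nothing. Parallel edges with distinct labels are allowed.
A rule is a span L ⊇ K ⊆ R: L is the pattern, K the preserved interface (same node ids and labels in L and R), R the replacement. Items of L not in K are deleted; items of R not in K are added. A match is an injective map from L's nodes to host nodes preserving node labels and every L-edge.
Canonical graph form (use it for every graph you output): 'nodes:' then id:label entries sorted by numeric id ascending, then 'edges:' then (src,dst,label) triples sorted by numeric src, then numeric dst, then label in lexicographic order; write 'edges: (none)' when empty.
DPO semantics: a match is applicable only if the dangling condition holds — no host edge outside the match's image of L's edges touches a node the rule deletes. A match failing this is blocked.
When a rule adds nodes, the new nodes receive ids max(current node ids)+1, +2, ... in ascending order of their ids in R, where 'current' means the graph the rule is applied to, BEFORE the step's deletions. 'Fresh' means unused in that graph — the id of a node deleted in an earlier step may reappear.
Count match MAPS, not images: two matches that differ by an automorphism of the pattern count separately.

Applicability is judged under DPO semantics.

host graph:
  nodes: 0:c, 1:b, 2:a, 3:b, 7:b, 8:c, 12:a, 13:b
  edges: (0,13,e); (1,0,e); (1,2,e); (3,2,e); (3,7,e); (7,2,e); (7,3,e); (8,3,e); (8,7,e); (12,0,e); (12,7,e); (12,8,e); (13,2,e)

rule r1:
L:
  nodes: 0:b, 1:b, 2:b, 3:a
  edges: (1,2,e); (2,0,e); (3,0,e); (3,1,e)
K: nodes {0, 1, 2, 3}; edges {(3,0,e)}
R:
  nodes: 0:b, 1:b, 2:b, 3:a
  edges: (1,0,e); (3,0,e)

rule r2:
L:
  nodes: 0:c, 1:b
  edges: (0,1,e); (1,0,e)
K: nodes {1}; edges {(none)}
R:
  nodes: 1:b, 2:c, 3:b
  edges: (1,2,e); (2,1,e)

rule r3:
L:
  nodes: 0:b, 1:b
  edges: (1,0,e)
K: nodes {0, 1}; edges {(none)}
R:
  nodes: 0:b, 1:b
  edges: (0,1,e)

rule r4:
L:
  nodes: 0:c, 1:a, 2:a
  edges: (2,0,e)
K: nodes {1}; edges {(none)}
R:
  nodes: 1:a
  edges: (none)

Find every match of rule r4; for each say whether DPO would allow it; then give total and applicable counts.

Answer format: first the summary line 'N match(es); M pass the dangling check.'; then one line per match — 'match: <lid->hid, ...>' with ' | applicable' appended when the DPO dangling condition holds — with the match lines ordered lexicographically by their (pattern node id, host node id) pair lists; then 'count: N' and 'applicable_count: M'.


2 match(es); 0 pass the dangling check.
match: 0->0, 1->2, 2->12
match: 0->8, 1->2, 2->12
count: 2
applicable_count: 0


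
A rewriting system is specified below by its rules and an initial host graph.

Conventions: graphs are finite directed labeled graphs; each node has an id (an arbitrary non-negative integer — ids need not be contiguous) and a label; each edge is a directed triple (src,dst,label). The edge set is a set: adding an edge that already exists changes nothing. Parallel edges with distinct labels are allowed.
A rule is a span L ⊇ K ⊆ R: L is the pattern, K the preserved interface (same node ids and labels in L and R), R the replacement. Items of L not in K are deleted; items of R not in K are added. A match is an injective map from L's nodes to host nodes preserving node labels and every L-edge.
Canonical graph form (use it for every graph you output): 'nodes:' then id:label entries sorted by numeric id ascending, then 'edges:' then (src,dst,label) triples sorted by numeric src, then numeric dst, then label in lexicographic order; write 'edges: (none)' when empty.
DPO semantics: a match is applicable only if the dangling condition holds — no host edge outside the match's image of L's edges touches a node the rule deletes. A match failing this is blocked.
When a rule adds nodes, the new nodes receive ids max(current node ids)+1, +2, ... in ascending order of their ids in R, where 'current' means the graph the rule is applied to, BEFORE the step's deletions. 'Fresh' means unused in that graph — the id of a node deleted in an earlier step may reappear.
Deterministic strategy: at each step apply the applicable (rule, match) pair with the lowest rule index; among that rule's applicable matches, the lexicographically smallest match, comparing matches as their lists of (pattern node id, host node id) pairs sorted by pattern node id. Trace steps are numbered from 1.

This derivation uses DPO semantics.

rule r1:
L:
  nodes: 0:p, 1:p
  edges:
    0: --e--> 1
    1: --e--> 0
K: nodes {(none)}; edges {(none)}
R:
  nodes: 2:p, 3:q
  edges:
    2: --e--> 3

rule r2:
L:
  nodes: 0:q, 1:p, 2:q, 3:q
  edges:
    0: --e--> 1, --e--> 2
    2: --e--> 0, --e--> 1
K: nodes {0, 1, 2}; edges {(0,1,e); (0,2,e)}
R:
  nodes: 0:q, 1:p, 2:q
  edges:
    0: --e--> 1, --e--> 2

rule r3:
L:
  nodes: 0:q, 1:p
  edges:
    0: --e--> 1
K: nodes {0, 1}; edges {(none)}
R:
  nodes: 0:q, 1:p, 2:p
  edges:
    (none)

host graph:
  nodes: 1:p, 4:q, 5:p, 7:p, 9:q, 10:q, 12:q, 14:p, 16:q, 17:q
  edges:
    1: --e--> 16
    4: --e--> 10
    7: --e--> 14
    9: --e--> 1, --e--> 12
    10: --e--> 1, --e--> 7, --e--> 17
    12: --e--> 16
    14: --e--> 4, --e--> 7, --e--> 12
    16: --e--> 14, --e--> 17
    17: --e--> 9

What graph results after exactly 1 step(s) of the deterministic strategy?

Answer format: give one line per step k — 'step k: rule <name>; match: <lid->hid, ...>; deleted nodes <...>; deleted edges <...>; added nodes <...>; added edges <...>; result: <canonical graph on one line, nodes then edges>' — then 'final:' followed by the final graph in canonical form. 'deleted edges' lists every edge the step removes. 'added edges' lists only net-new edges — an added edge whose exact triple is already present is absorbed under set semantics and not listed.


step 1: rule r3; match: 0->9, 1->1; deleted nodes (none); deleted edges (9,1,e); added nodes 18; added edges (none); result: nodes: 1:p, 4:q, 5:p, 7:p, 9:q, 10:q, 12:q, 14:p, 16:q, 17:q, 18:p edges: (1,16,e); (4,10,e); (7,14,e); (9,12,e); (10,1,e); (10,7,e); (10,17,e); (12,16,e); (14,4,e); (14,7,e); (14,12,e); (16,14,e); (16,17,e); (17,9,e)
final:
nodes: 1:p, 4:q, 5:p, 7:p, 9:q, 10:q, 12:q, 14:p, 16:q, 17:q, 18:p
edges: (1,16,e); (4,10,e); (7,14,e); (9,12,e); (10,1,e); (10,7,e); (10,17,e); (12,16,e); (14,4,e); (14,7,e); (14,12,e); (16,14,e); (16,17,e); (17,9,e)


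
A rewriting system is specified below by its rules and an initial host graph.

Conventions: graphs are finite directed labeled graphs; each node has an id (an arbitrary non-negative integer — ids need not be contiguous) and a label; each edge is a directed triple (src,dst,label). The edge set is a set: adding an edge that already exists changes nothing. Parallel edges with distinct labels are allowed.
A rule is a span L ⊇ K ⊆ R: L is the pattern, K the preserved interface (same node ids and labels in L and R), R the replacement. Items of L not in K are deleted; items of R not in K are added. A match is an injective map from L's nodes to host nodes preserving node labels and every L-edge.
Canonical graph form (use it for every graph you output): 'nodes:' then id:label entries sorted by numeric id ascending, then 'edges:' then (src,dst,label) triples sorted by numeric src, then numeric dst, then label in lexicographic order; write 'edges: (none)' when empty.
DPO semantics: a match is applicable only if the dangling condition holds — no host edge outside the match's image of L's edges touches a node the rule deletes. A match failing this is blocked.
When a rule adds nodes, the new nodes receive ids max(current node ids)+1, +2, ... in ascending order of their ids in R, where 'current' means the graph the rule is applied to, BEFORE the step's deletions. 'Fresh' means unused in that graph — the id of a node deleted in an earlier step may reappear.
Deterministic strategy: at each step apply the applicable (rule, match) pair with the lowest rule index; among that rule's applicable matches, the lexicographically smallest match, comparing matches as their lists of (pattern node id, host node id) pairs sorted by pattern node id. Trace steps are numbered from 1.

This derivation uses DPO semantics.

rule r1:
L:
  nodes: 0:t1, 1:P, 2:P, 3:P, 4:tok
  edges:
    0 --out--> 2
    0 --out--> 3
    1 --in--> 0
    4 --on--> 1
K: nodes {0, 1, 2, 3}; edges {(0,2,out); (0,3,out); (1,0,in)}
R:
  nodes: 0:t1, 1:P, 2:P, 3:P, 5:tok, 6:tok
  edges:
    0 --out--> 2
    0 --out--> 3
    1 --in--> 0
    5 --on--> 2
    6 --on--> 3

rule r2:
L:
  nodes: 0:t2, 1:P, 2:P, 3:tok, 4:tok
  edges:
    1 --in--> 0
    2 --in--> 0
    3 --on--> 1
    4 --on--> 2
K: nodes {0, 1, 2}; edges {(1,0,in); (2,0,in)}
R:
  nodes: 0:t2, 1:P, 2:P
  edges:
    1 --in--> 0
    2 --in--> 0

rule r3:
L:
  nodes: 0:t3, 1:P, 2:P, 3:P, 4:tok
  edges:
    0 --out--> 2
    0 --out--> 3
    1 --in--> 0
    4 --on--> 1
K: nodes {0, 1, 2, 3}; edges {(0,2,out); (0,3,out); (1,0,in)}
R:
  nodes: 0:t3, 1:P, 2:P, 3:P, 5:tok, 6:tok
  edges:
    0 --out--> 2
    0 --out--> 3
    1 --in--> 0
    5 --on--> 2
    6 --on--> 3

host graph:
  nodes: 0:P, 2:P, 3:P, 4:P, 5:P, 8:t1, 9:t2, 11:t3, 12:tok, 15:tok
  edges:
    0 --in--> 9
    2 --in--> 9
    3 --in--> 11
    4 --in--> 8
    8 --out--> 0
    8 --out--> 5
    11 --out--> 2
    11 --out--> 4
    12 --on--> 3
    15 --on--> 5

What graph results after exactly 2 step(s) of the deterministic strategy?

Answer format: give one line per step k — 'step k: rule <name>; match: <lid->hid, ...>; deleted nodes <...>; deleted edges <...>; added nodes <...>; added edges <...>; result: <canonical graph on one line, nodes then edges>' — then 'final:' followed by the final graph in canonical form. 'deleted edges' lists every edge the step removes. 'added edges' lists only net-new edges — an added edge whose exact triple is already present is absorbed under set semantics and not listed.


step 1: rule r3; match: 0->11, 1->3, 2->2, 3->4, 4->12; deleted nodes 12; deleted edges (12,3,on); added nodes 16, 17; added edges (16,2,on); (17,4,on); result: nodes: 0:P, 2:P, 3:P, 4:P, 5:P, 8:t1, 9:t2, 11:t3, 15:tok, 16:tok, 17:tok edges: (0,9,in); (2,9,in); (3,11,in); (4,8,in); (8,0,out); (8,5,out); (11,2,out); (11,4,out); (15,5,on); (16,2,on); (17,4,on)
step 2: rule r1; match: 0->8, 1->4, 2->0, 3->5, 4->17; deleted nodes 17; deleted edges (17,4,on); added nodes 18, 19; added edges (18,0,on); (19,5,on); result: nodes: 0:P, 2:P, 3:P, 4:P, 5:P, 8:t1, 9:t2, 11:t3, 15:tok, 16:tok, 18:tok, 19:tok edges: (0,9,in); (2,9,in); (3,11,in); (4,8,in); (8,0,out); (8,5,out); (11,2,out); (11,4,out); (15,5,on); (16,2,on); (18,0,on); (19,5,on)
final:
nodes: 0:P, 2:P, 3:P, 4:P, 5:P, 8:t1, 9:t2, 11:t3, 15:tok, 16:tok, 18:tok, 19:tok
edges: (0,9,in); (2,9,in); (3,11,in); (4,8,in); (8,0,out); (8,5,out); (11,2,out); (11,4,out); (15,5,on); (16,2,on); (18,0,on); (19,5,on)


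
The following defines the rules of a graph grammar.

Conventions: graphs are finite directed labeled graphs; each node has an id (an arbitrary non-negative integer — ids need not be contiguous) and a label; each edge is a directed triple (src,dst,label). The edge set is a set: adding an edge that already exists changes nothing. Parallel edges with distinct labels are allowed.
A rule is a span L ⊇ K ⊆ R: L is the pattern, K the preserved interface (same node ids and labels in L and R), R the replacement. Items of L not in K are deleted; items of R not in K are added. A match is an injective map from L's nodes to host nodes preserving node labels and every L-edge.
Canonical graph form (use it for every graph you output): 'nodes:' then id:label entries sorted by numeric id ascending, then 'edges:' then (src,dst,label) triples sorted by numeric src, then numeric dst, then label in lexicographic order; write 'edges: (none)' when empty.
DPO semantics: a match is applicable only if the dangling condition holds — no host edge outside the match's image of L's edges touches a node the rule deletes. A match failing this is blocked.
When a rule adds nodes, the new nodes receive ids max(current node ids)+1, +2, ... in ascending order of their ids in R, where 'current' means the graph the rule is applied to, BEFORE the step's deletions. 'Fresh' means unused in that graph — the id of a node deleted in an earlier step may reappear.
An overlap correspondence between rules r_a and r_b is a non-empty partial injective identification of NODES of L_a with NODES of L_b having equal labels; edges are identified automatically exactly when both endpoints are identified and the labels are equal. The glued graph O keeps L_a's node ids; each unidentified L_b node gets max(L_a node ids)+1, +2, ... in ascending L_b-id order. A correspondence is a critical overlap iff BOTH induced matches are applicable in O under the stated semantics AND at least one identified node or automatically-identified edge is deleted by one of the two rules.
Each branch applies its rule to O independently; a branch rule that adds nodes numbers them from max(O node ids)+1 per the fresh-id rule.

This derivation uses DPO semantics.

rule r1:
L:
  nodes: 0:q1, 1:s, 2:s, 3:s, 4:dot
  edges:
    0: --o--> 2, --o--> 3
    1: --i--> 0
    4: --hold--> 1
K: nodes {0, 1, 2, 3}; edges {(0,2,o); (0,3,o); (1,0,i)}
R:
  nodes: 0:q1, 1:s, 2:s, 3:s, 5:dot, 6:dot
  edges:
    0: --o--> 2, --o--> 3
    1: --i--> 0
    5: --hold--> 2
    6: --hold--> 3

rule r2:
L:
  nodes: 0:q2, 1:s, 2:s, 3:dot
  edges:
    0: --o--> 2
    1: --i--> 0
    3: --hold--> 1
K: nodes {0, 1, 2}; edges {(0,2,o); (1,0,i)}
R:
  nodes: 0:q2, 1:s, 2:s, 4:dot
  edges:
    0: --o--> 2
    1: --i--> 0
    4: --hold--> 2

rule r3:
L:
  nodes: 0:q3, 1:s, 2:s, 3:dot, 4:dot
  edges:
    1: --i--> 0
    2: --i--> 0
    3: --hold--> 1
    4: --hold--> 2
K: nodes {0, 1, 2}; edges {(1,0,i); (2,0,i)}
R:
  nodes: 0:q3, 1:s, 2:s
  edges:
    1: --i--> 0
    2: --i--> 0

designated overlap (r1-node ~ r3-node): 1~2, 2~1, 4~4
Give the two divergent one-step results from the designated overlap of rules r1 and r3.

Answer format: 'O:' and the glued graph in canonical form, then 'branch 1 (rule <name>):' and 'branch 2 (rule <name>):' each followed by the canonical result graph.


O:
nodes: 0:q1, 1:s, 2:s, 3:s, 4:dot, 5:q3, 6:dot
edges: (0,2,o); (0,3,o); (1,0,i); (1,5,i); (2,5,i); (4,1,hold); (6,2,hold)
branch 1 (rule r1):
nodes: 0:q1, 1:s, 2:s, 3:s, 5:q3, 6:dot, 7:dot, 8:dot
edges: (0,2,o); (0,3,o); (1,0,i); (1,5,i); (2,5,i); (6,2,hold); (7,2,hold); (8,3,hold)
branch 2 (rule r3):
nodes: 0:q1, 1:s, 2:s, 3:s, 5:q3
edges: (0,2,o); (0,3,o); (1,0,i); (1,5,i); (2,5,i)


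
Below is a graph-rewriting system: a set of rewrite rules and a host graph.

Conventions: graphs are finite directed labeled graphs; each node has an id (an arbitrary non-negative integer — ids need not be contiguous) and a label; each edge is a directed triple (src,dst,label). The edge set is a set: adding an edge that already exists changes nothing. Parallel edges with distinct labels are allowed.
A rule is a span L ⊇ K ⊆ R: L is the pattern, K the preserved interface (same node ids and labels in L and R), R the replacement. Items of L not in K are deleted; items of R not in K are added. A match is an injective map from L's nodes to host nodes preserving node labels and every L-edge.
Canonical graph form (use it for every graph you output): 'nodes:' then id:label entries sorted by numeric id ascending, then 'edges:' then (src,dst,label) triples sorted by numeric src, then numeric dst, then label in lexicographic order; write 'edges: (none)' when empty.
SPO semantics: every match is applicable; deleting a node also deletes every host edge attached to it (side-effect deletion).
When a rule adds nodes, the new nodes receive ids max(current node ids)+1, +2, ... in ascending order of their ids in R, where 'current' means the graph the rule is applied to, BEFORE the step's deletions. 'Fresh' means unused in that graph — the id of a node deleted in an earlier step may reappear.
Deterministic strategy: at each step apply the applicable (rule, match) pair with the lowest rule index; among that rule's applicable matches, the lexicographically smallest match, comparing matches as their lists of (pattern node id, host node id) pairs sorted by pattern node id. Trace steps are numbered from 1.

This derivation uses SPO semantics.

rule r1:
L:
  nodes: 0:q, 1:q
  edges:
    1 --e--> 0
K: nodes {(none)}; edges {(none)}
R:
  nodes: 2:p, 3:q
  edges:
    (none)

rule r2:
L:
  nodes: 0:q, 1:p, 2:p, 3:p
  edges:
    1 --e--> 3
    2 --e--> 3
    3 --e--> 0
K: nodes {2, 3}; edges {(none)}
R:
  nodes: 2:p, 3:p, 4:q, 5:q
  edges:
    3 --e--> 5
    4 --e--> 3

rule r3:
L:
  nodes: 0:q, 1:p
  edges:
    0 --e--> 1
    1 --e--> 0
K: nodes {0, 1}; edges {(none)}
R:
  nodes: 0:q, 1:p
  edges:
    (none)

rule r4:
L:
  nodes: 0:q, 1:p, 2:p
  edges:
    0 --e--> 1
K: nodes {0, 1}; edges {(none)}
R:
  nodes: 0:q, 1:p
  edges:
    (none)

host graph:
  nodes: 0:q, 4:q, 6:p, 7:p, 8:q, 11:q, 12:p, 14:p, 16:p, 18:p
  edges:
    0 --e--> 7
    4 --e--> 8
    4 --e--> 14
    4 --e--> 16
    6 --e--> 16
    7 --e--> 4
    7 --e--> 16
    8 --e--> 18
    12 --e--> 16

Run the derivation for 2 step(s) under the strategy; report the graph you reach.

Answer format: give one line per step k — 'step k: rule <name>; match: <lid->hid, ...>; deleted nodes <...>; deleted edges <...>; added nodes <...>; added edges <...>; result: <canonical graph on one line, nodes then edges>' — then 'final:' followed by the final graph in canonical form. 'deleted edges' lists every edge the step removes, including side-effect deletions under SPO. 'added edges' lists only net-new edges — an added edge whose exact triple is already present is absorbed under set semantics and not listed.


step 1: rule r1; match: 0->8, 1->4; deleted nodes 4, 8; deleted edges (4,8,e); (4,14,e); (4,16,e); (7,4,e); (8,18,e); added nodes 19, 20; added edges (none); result: nodes: 0:q, 6:p, 7:p, 11:q, 12:p, 14:p, 16:p, 18:p, 19:p, 20:q edges: (0,7,e); (6,16,e); (7,16,e); (12,16,e)
step 2: rule r4; match: 0->0, 1->7, 2->6; deleted nodes 6; deleted edges (0,7,e); (6,16,e); added nodes (none); added edges (none); result: nodes: 0:q, 7:p, 11:q, 12:p, 14:p, 16:p, 18:p, 19:p, 20:q edges: (7,16,e); (12,16,e)
final:
nodes: 0:q, 7:p, 11:q, 12:p, 14:p, 16:p, 18:p, 19:p, 20:q
edges: (7,16,e); (12,16,e)


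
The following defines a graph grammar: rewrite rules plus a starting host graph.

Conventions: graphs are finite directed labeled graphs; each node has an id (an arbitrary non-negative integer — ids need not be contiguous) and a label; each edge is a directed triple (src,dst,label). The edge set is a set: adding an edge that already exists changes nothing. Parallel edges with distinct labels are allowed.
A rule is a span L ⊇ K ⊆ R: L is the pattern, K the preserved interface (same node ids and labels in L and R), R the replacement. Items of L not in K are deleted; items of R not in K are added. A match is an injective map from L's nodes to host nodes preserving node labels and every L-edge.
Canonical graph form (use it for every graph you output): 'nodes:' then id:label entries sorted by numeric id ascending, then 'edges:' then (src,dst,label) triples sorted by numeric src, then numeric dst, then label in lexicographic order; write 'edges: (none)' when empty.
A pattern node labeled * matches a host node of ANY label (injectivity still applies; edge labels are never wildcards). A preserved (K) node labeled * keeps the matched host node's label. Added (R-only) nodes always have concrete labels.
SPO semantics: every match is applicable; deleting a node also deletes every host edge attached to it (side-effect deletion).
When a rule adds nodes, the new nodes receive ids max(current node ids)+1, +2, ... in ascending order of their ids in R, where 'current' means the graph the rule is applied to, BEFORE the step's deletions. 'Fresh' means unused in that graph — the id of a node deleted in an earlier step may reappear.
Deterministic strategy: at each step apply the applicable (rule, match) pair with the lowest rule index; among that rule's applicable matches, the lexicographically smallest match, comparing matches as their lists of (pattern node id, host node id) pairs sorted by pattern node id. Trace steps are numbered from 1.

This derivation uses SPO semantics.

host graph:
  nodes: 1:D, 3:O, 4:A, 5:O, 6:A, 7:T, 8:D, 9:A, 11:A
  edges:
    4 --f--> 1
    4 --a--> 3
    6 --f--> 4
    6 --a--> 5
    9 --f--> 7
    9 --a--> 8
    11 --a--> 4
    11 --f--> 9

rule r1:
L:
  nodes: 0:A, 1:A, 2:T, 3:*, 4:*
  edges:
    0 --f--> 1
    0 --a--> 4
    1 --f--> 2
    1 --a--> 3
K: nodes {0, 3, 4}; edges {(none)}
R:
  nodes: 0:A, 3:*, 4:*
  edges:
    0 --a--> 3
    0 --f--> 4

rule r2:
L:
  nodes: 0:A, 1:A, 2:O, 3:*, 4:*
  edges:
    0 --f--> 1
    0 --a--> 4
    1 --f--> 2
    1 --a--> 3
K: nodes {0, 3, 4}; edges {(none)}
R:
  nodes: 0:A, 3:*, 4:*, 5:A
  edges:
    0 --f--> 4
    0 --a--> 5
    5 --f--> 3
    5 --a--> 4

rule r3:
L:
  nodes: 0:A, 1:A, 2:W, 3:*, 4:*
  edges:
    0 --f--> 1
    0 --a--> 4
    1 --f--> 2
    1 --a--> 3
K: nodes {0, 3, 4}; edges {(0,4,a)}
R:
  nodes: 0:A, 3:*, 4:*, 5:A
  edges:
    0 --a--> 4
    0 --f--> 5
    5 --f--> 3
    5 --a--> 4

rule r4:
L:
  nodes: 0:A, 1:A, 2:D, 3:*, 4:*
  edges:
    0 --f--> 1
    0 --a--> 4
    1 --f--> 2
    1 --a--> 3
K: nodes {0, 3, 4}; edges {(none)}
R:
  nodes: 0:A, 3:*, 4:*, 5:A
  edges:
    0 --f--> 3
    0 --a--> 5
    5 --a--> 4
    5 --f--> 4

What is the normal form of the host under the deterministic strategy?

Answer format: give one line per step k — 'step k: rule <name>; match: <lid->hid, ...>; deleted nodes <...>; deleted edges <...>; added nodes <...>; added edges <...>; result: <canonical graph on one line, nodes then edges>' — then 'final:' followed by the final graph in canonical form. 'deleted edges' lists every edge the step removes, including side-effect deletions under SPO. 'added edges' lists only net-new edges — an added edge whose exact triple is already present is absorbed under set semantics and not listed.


step 1: rule r1; match: 0->11, 1->9, 2->7, 3->8, 4->4; deleted nodes 7, 9; deleted edges (9,7,f); (9,8,a); (11,4,a); (11,9,f); added nodes (none); added edges (11,4,f); (11,8,a); result: nodes: 1:D, 3:O, 4:A, 5:O, 6:A, 8:D, 11:A edges: (4,1,f); (4,3,a); (6,4,f); (6,5,a); (11,4,f); (11,8,a)
step 2: rule r4; match: 0->6, 1->4, 2->1, 3->3, 4->5; deleted nodes 1, 4; deleted edges (4,1,f); (4,3,a); (6,4,f); (6,5,a); (11,4,f); added nodes 12; added edges (6,3,f); (6,12,a); (12,5,a); (12,5,f); result: nodes: 3:O, 5:O, 6:A, 8:D, 11:A, 12:A edges: (6,3,f); (6,12,a); (11,8,a); (12,5,a); (12,5,f)
final:
nodes: 3:O, 5:O, 6:A, 8:D, 11:A, 12:A
edges: (6,3,f); (6,12,a); (11,8,a); (12,5,a); (12,5,f)


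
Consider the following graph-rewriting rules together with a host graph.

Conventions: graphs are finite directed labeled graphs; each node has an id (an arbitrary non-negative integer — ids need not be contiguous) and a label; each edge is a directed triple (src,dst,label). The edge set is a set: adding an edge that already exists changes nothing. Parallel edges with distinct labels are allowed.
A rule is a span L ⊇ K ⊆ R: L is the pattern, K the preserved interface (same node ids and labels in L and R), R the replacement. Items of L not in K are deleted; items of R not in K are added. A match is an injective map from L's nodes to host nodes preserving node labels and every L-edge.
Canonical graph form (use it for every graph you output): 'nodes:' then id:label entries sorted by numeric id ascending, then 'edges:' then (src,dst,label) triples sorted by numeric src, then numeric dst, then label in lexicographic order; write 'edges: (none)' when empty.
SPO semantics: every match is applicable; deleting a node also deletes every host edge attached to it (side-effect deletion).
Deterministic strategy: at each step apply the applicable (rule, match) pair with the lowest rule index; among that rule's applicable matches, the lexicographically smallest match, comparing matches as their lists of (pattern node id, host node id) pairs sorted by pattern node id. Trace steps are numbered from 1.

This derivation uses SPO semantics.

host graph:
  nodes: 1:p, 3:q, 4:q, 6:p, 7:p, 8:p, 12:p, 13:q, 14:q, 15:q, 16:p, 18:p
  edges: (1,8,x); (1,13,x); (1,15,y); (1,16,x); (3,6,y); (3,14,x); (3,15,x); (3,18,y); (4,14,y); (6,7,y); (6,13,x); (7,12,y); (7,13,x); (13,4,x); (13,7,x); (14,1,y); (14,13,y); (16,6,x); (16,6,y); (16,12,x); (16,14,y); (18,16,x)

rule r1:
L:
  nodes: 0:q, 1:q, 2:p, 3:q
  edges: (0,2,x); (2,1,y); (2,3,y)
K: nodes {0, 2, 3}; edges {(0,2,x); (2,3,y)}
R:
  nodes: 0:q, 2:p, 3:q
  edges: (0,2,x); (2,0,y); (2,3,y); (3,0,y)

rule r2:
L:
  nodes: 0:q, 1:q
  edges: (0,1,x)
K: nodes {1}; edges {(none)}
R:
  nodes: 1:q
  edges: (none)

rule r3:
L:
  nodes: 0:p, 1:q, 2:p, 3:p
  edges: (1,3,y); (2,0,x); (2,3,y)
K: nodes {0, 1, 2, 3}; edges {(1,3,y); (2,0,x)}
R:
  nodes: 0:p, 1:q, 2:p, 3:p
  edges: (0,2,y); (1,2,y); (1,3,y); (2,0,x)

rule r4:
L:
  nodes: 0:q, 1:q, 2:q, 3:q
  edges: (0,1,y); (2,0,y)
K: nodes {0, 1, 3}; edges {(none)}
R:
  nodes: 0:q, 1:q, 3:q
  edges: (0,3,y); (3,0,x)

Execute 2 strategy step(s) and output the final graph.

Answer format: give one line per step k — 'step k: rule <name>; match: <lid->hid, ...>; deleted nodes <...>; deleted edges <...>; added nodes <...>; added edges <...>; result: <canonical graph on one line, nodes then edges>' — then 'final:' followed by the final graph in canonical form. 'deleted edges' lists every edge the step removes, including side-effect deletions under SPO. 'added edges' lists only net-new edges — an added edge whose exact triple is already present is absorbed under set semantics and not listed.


step 1: rule r2; match: 0->3, 1->14; deleted nodes 3; deleted edges (3,6,y); (3,14,x); (3,15,x); (3,18,y); added nodes (none); added edges (none); result: nodes: 1:p, 4:q, 6:p, 7:p, 8:p, 12:p, 13:q, 14:q, 15:q, 16:p, 18:p edges: (1,8,x); (1,13,x); (1,15,y); (1,16,x); (4,14,y); (6,7,y); (6,13,x); (7,12,y); (7,13,x); (13,4,x); (13,7,x); (14,1,y); (14,13,y); (16,6,x); (16,6,y); (16,12,x); (16,14,y); (18,16,x)
step 2: rule r2; match: 0->13, 1->4; deleted nodes 13; deleted edges (1,13,x); (6,13,x); (7,13,x); (13,4,x); (13,7,x); (14,13,y); added nodes (none); added edges (none); result: nodes: 1:p, 4:q, 6:p, 7:p, 8:p, 12:p, 14:q, 15:q, 16:p, 18:p edges: (1,8,x); (1,15,y); (1,16,x); (4,14,y); (6,7,y); (7,12,y); (14,1,y); (16,6,x); (16,6,y); (16,12,x); (16,14,y); (18,16,x)
final:
nodes: 1:p, 4:q, 6:p, 7:p, 8:p, 12:p, 14:q, 15:q, 16:p, 18:p
edges: (1,8,x); (1,15,y); (1,16,x); (4,14,y); (6,7,y); (7,12,y); (14,1,y); (16,6,x); (16,6,y); (16,12,x); (16,14,y); (18,16,x)


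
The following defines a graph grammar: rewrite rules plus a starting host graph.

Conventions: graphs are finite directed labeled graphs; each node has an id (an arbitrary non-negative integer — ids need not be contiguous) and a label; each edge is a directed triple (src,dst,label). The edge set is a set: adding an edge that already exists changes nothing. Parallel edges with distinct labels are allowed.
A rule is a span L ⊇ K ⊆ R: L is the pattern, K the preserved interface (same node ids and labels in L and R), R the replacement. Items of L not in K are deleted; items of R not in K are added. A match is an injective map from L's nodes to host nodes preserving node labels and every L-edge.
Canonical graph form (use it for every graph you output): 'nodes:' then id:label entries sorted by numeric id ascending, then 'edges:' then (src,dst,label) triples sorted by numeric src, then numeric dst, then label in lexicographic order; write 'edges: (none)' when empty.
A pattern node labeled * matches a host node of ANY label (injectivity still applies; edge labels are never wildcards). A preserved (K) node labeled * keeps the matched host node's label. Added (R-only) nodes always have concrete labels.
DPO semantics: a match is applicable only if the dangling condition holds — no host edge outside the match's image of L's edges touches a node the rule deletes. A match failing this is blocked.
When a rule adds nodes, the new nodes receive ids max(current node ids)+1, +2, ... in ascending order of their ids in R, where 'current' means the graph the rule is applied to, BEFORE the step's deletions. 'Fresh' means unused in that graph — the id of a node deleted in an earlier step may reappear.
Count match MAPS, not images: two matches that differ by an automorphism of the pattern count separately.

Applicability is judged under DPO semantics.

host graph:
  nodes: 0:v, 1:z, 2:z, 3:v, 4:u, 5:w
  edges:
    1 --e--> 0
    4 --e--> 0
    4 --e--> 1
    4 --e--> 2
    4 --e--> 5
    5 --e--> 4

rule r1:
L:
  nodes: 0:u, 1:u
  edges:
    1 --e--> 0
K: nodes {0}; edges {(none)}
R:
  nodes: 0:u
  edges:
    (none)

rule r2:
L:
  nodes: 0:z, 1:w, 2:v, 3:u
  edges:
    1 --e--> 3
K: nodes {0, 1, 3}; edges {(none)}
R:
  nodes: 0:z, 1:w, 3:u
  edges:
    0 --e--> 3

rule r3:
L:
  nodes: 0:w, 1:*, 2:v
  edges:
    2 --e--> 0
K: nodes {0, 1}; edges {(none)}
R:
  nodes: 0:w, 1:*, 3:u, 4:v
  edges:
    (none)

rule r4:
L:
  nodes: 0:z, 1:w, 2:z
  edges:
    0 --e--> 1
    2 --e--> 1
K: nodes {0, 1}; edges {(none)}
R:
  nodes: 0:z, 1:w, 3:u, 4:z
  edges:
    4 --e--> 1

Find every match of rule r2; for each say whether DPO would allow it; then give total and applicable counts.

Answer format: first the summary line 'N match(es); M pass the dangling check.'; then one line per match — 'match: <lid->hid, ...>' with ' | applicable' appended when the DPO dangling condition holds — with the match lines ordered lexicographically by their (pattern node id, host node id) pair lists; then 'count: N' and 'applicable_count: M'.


4 match(es); 2 pass the dangling check.
match: 0->1, 1->5, 2->0, 3->4
match: 0->1, 1->5, 2->3, 3->4 | applicable
match: 0->2, 1->5, 2->0, 3->4
match: 0->2, 1->5, 2->3, 3->4 | applicable
count: 4
applicable_count: 2
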